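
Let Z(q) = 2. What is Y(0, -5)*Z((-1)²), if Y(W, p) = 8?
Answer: 16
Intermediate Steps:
Y(0, -5)*Z((-1)²) = 8*2 = 16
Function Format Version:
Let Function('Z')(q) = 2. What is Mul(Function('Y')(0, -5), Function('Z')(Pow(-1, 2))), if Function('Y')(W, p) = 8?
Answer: 16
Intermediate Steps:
Mul(Function('Y')(0, -5), Function('Z')(Pow(-1, 2))) = Mul(8, 2) = 16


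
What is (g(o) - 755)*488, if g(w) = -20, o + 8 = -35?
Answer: -378200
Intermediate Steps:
o = -43 (o = -8 - 35 = -43)
(g(o) - 755)*488 = (-20 - 755)*488 = -775*488 = -378200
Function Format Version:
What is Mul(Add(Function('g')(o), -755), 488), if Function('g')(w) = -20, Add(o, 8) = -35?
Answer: -378200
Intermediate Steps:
o = -43 (o = Add(-8, -35) = -43)
Mul(Add(Function('g')(o), -755), 488) = Mul(Add(-20, -755), 488) = Mul(-775, 488) = -378200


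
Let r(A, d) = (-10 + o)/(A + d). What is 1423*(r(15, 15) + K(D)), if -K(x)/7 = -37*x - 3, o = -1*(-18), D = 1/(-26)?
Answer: 6274007/390 ≈ 16087.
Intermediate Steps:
D = -1/26 ≈ -0.038462
o = 18
r(A, d) = 8/(A + d) (r(A, d) = (-10 + 18)/(A + d) = 8/(A + d))
K(x) = 21 + 259*x (K(x) = -7*(-37*x - 3) = -7*(-3 - 37*x) = 21 + 259*x)
1423*(r(15, 15) + K(D)) = 1423*(8/(15 + 15) + (21 + 259*(-1/26))) = 1423*(8/30 + (21 - 259/26)) = 1423*(8*(1/30) + 287/26) = 1423*(4/15 + 287/26) = 1423*(4409/390) = 6274007/390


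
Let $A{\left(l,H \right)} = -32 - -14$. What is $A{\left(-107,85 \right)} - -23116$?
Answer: $23098$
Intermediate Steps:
$A{\left(l,H \right)} = -18$ ($A{\left(l,H \right)} = -32 + 14 = -18$)
$A{\left(-107,85 \right)} - -23116 = -18 - -23116 = -18 + 23116 = 23098$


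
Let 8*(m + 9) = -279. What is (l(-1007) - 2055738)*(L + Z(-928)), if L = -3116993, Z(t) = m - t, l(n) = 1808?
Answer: 25601078006515/4 ≈ 6.4003e+12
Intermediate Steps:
m = -351/8 (m = -9 + (1/8)*(-279) = -9 - 279/8 = -351/8 ≈ -43.875)
Z(t) = -351/8 - t
(l(-1007) - 2055738)*(L + Z(-928)) = (1808 - 2055738)*(-3116993 + (-351/8 - 1*(-928))) = -2053930*(-3116993 + (-351/8 + 928)) = -2053930*(-3116993 + 7073/8) = -2053930*(-24928871/8) = 25601078006515/4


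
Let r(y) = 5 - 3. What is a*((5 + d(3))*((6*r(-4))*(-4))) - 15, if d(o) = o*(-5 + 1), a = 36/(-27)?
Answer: -463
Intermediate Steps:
a = -4/3 (a = 36*(-1/27) = -4/3 ≈ -1.3333)
r(y) = 2
d(o) = -4*o (d(o) = o*(-4) = -4*o)
a*((5 + d(3))*((6*r(-4))*(-4))) - 15 = -4*(5 - 4*3)*(6*2)*(-4)/3 - 15 = -4*(5 - 12)*12*(-4)/3 - 15 = -(-28)*(-48)/3 - 15 = -4/3*336 - 15 = -448 - 15 = -463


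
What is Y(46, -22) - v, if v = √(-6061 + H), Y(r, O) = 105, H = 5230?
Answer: 105 - I*√831 ≈ 105.0 - 28.827*I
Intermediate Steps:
v = I*√831 (v = √(-6061 + 5230) = √(-831) = I*√831 ≈ 28.827*I)
Y(46, -22) - v = 105 - I*√831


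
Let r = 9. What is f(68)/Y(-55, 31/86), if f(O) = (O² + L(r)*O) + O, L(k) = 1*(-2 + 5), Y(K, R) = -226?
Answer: -2448/113 ≈ -21.664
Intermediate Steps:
L(k) = 3 (L(k) = 1*3 = 3)
f(O) = O² + 4*O (f(O) = (O² + 3*O) + O = O² + 4*O)
f(68)/Y(-55, 31/86) = (68*(4 + 68))/(-226) = (68*72)*(-1/226) = 4896*(-1/226) = -2448/113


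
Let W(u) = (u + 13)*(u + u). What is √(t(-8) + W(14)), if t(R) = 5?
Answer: √761 ≈ 27.586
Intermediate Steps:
W(u) = 2*u*(13 + u) (W(u) = (13 + u)*(2*u) = 2*u*(13 + u))
√(t(-8) + W(14)) = √(5 + 2*14*(13 + 14)) = √(5 + 2*14*27) = √(5 + 756) = √761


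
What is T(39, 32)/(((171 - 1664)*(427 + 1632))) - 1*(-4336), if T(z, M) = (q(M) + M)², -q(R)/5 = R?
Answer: 13329224848/3074087 ≈ 4336.0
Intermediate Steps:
q(R) = -5*R
T(z, M) = 16*M² (T(z, M) = (-5*M + M)² = (-4*M)² = 16*M²)
T(39, 32)/(((171 - 1664)*(427 + 1632))) - 1*(-4336) = (16*32²)/(((171 - 1664)*(427 + 1632))) - 1*(-4336) = (16*1024)/((-1493*2059)) + 4336 = 16384/(-3074087) + 4336 = 16384*(-1/3074087) + 4336 = -16384/3074087 + 4336 = 13329224848/3074087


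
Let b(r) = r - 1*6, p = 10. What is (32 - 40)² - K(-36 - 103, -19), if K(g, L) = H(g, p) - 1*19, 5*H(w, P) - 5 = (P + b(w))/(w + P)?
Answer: 3517/43 ≈ 81.791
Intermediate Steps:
b(r) = -6 + r (b(r) = r - 6 = -6 + r)
H(w, P) = 1 + (-6 + P + w)/(5*(P + w)) (H(w, P) = 1 + ((P + (-6 + w))/(w + P))/5 = 1 + ((-6 + P + w)/(P + w))/5 = 1 + (-6 + P + w)/(5*(P + w)))
K(g, L) = -19 + 6*(9 + g)/(5*(10 + g)) (K(g, L) = 6*(-1 + 10 + g)/(5*(10 + g)) - 1*19 = 6*(9 + g)/(5*(10 + g)) - 19 = -19 + 6*(9 + g)/(5*(10 + g)))
(32 - 40)² - K(-36 - 103, -19) = (32 - 40)² - (-896 - 89*(-36 - 103))/(5*(10 + (-36 - 103))) = (-8)² - (-896 - 89*(-139))/(5*(10 - 139)) = 64 - (-896 + 12371)/(5*(-129)) = 64 - (-1)*11475/(5*129) = 64 - 1*(-765/43) = 64 + 765/43 = 3517/43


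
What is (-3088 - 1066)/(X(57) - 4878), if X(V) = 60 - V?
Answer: 4154/4875 ≈ 0.85210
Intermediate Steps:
(-3088 - 1066)/(X(57) - 4878) = (-3088 - 1066)/((60 - 1*57) - 4878) = -4154/((60 - 57) - 4878) = -4154/(3 - 4878) = -4154/(-4875) = -4154*(-1/4875) = 4154/4875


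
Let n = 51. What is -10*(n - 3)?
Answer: -480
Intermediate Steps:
-10*(n - 3) = -10*(51 - 3) = -10*48 = -480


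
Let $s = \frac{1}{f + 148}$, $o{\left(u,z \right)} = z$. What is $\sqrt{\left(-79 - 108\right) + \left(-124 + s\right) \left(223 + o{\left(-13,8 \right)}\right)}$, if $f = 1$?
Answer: $\frac{2 i \sqrt{160010653}}{149} \approx 169.79 i$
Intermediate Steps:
$s = \frac{1}{149}$ ($s = \frac{1}{1 + 148} = \frac{1}{149} \approx 0.0067114$)
$\sqrt{\left(-79 - 108\right) + \left(-124 + s\right) \left(223 + o{\left(-13,8 \right)}\right)} = \sqrt{\left(-79 - 108\right) + \left(-124 + \frac{1}{149}\right) \left(223 + 8\right)} = \sqrt{\left(-79 - 108\right) - \frac{4267725}{149}} = \sqrt{-187 - \frac{4267725}{149}} = \sqrt{- \frac{4295588}{149}} = \frac{2 i \sqrt{160010653}}{149}$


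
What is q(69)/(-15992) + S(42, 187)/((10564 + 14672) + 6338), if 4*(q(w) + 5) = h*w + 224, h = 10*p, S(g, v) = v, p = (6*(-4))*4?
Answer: 262122835/252465704 ≈ 1.0383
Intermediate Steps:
p = -96 (p = -24*4 = -96)
h = -960 (h = 10*(-96) = -960)
q(w) = 51 - 240*w (q(w) = -5 + (-960*w + 224)/4 = -5 + (224 - 960*w)/4 = -5 + (56 - 240*w) = 51 - 240*w)
q(69)/(-15992) + S(42, 187)/((10564 + 14672) + 6338) = (51 - 240*69)/(-15992) + 187/((10564 + 14672) + 6338) = (51 - 16560)*(-1/15992) + 187/(25236 + 6338) = -16509*(-1/15992) + 187/31574 = 16509/15992 + 187*(1/31574) = 16509/15992 + 187/31574 = 262122835/252465704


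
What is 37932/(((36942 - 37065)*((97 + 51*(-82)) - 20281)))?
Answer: 6322/499503 ≈ 0.012657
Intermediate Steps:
37932/(((36942 - 37065)*((97 + 51*(-82)) - 20281))) = 37932/((-123*((97 - 4182) - 20281))) = 37932/((-123*(-4085 - 20281))) = 37932/((-123*(-24366))) = 37932/2997018 = 37932*(1/2997018) = 6322/499503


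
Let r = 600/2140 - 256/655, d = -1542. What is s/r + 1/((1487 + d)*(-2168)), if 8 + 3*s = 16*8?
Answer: -167138704129/461578040 ≈ -362.10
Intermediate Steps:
r = -7742/70085 (r = 600*(1/2140) - 256*1/655 = 30/107 - 256/655 = -7742/70085 ≈ -0.11047)
s = 40 (s = -8/3 + (16*8)/3 = -8/3 + (⅓)*128 = -8/3 + 128/3 = 40)
s/r + 1/((1487 + d)*(-2168)) = 40/(-7742/70085) + 1/((1487 - 1542)*(-2168)) = 40*(-70085/7742) - 1/2168/(-55) = -1401700/3871 - 1/55*(-1/2168) = -1401700/3871 + 1/119240 = -167138704129/461578040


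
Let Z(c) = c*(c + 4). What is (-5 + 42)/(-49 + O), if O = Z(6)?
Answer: 37/11 ≈ 3.3636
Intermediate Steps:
Z(c) = c*(4 + c)
O = 60 (O = 6*(4 + 6) = 6*10 = 60)
(-5 + 42)/(-49 + O) = (-5 + 42)/(-49 + 60) = 37/11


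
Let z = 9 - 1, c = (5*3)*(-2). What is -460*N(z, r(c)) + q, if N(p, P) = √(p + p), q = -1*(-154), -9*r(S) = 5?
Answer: -1686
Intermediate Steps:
c = -30 (c = 15*(-2) = -30)
r(S) = -5/9 (r(S) = -⅑*5 = -5/9)
z = 8
q = 154
N(p, P) = √2*√p (N(p, P) = √(2*p) = √2*√p)
-460*N(z, r(c)) + q = -460*√2*√8 + 154 = -460*√2*2*√2 + 154 = -460*4 + 154 = -1840 + 154 = -1686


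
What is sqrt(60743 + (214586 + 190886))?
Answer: sqrt(466215) ≈ 682.80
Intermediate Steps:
sqrt(60743 + (214586 + 190886)) = sqrt(60743 + 405472) = sqrt(466215)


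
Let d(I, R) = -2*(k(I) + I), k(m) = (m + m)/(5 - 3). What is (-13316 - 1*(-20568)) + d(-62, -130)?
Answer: 7500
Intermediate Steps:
k(m) = m (k(m) = (2*m)/2 = (2*m)*(1/2) = m)
d(I, R) = -4*I (d(I, R) = -2*(I + I) = -4*I)
(-13316 - 1*(-20568)) + d(-62, -130) = (-13316 - 1*(-20568)) - 4*(-62) = (-13316 + 20568) + 248 = 7252 + 248 = 7500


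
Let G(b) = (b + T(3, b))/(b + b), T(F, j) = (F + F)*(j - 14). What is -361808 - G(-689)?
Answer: -498576331/1378 ≈ -3.6181e+5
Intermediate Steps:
T(F, j) = 2*F*(-14 + j) (T(F, j) = (2*F)*(-14 + j) = 2*F*(-14 + j))
G(b) = (-84 + 7*b)/(2*b) (G(b) = (b + 2*3*(-14 + b))/(b + b) = (b + (-84 + 6*b))/((2*b)) = (-84 + 7*b)*(1/(2*b)) = (-84 + 7*b)/(2*b))
-361808 - G(-689) = -361808 - (7/2 - 42/(-689)) = -361808 - (7/2 - 42*(-1/689)) = -361808 - (7/2 + 42/689) = -361808 - 1*4907/1378 = -361808 - 4907/1378 = -498576331/1378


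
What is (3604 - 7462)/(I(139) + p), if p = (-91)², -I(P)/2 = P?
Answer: -3858/8003 ≈ -0.48207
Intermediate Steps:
I(P) = -2*P
p = 8281
(3604 - 7462)/(I(139) + p) = (3604 - 7462)/(-2*139 + 8281) = -3858/(-278 + 8281) = -3858/8003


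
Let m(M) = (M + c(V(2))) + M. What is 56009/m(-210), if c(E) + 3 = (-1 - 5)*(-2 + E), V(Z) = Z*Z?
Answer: -56009/435 ≈ -128.76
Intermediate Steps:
V(Z) = Z**2
c(E) = 9 - 6*E (c(E) = -3 + (-1 - 5)*(-2 + E) = -3 - 6*(-2 + E) = -3 + (12 - 6*E) = 9 - 6*E)
m(M) = -15 + 2*M (m(M) = (M + (9 - 6*2**2)) + M = (M + (9 - 6*4)) + M = (M + (9 - 24)) + M = (M - 15) + M = (-15 + M) + M = -15 + 2*M)
56009/m(-210) = 56009/(-15 + 2*(-210)) = 56009/(-15 - 420) = 56009/(-435) = 56009*(-1/435) = -56009/435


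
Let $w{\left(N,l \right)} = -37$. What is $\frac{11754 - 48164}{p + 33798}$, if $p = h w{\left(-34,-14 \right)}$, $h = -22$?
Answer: $- \frac{18205}{17306} \approx -1.0519$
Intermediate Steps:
$p = 814$ ($p = \left(-22\right) \left(-37\right) = 814$)
$\frac{11754 - 48164}{p + 33798} = \frac{11754 - 48164}{814 + 33798} = - \frac{36410}{34612} = \left(-36410\right) \frac{1}{34612} = - \frac{18205}{17306}$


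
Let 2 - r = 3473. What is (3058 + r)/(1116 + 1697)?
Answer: -413/2813 ≈ -0.14682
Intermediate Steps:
r = -3471 (r = 2 - 1*3473 = 2 - 3473 = -3471)
(3058 + r)/(1116 + 1697) = (3058 - 3471)/(1116 + 1697) = -413/2813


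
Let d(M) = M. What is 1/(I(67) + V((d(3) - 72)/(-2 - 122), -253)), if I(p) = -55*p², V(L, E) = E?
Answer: -1/247148 ≈ -4.0462e-6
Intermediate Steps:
1/(I(67) + V((d(3) - 72)/(-2 - 122), -253)) = 1/(-55*67² - 253) = 1/(-55*4489 - 253) = 1/(-246895 - 253) = 1/(-247148) = -1/247148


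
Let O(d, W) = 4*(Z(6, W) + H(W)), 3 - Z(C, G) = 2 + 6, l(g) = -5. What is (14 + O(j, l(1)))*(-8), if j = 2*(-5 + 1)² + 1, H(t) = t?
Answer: 208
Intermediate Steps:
Z(C, G) = -5 (Z(C, G) = 3 - (2 + 6) = 3 - 1*8 = 3 - 8 = -5)
j = 33 (j = 2*(-4)² + 1 = 2*16 + 1 = 32 + 1 = 33)
O(d, W) = -20 + 4*W (O(d, W) = 4*(-5 + W) = -20 + 4*W)
(14 + O(j, l(1)))*(-8) = (14 + (-20 + 4*(-5)))*(-8) = (14 + (-20 - 20))*(-8) = (14 - 40)*(-8) = -26*(-8) = 208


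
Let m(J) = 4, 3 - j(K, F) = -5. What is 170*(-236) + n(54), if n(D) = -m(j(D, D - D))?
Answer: -40124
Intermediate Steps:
j(K, F) = 8 (j(K, F) = 3 - 1*(-5) = 3 + 5 = 8)
n(D) = -4 (n(D) = -1*4 = -4)
170*(-236) + n(54) = 170*(-236) - 4 = -40120 - 4 = -40124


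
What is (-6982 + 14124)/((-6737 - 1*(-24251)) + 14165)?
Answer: 7142/31679 ≈ 0.22545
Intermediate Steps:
(-6982 + 14124)/((-6737 - 1*(-24251)) + 14165) = 7142/((-6737 + 24251) + 14165) = 7142/(17514 + 14165) = 7142/31679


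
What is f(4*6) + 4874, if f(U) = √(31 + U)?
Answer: 4874 + √55 ≈ 4881.4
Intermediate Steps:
f(4*6) + 4874 = √(31 + 4*6) + 4874 = √(31 + 24) + 4874 = √55 + 4874 = 4874 + √55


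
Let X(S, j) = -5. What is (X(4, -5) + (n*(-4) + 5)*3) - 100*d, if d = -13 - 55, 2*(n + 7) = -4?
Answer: 6918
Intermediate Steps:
n = -9 (n = -7 + (1/2)*(-4) = -7 - 2 = -9)
d = -68
(X(4, -5) + (n*(-4) + 5)*3) - 100*d = (-5 + (-9*(-4) + 5)*3) - 100*(-68) = (-5 + (36 + 5)*3) + 6800 = (-5 + 41*3) + 6800 = (-5 + 123) + 6800 = 118 + 6800 = 6918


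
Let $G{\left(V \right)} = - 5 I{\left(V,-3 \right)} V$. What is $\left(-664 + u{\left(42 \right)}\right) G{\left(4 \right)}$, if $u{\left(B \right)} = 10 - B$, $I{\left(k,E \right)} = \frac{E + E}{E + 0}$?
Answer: $27840$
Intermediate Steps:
$I{\left(k,E \right)} = 2$ ($I{\left(k,E \right)} = \frac{2 E}{E} = 2$)
$G{\left(V \right)} = - 10 V$ ($G{\left(V \right)} = \left(-5\right) 2 V = - 10 V$)
$\left(-664 + u{\left(42 \right)}\right) G{\left(4 \right)} = \left(-664 + \left(10 - 42\right)\right) \left(\left(-10\right) 4\right) = \left(-664 + \left(10 - 42\right)\right) \left(-40\right) = \left(-664 - 32\right) \left(-40\right) = \left(-696\right) \left(-40\right) = 27840$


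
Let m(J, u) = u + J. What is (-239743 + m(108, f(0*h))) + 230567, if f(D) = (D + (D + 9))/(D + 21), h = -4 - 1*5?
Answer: -63473/7 ≈ -9067.6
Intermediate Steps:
h = -9 (h = -4 - 5 = -9)
f(D) = (9 + 2*D)/(21 + D) (f(D) = (D + (9 + D))/(21 + D) = (9 + 2*D)/(21 + D))
m(J, u) = J + u
(-239743 + m(108, f(0*h))) + 230567 = (-239743 + (108 + (9 + 2*(0*(-9)))/(21 + 0*(-9)))) + 230567 = (-239743 + (108 + (9 + 2*0)/(21 + 0))) + 230567 = (-239743 + (108 + (9 + 0)/21)) + 230567 = (-239743 + (108 + (1/21)*9)) + 230567 = (-239743 + (108 + 3/7)) + 230567 = (-239743 + 759/7) + 230567 = -1677442/7 + 230567 = -63473/7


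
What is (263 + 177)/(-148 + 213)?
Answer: 88/13 ≈ 6.7692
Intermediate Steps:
(263 + 177)/(-148 + 213) = 440/65 = 440*(1/65) = 88/13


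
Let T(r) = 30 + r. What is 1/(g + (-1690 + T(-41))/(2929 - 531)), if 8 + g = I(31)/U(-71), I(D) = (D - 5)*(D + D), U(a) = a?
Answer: -170258/5348411 ≈ -0.031833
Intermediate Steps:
I(D) = 2*D*(-5 + D) (I(D) = (-5 + D)*(2*D) = 2*D*(-5 + D))
g = -2180/71 (g = -8 + (2*31*(-5 + 31))/(-71) = -8 + (2*31*26)*(-1/71) = -8 + 1612*(-1/71) = -8 - 1612/71 = -2180/71 ≈ -30.704)
1/(g + (-1690 + T(-41))/(2929 - 531)) = 1/(-2180/71 + (-1690 + (30 - 41))/(2929 - 531)) = 1/(-2180/71 + (-1690 - 11)/2398) = 1/(-2180/71 - 1701*1/2398) = 1/(-2180/71 - 1701/2398) = 1/(-5348411/170258) = -170258/5348411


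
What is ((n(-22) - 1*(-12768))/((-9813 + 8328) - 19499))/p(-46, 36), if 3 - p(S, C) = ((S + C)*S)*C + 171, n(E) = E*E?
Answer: 3313/87755088 ≈ 3.7753e-5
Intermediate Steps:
n(E) = E²
p(S, C) = -168 - C*S*(C + S) (p(S, C) = 3 - (((S + C)*S)*C + 171) = 3 - (((C + S)*S)*C + 171) = 3 - ((S*(C + S))*C + 171) = 3 - (C*S*(C + S) + 171) = 3 - (171 + C*S*(C + S)) = 3 + (-171 - C*S*(C + S)) = -168 - C*S*(C + S))
((n(-22) - 1*(-12768))/((-9813 + 8328) - 19499))/p(-46, 36) = (((-22)² - 1*(-12768))/((-9813 + 8328) - 19499))/(-168 - 1*36*(-46)² - 1*(-46)*36²) = ((484 + 12768)/(-1485 - 19499))/(-168 - 1*36*2116 - 1*(-46)*1296) = (13252/(-20984))/(-168 - 76176 + 59616) = (13252*(-1/20984))/(-16728) = -3313/5246*(-1/16728) = 3313/87755088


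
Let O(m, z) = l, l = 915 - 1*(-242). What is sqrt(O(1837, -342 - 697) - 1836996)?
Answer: I*sqrt(1835839) ≈ 1354.9*I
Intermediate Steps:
l = 1157 (l = 915 + 242 = 1157)
O(m, z) = 1157
sqrt(O(1837, -342 - 697) - 1836996) = sqrt(1157 - 1836996) = sqrt(-1835839) = I*sqrt(1835839)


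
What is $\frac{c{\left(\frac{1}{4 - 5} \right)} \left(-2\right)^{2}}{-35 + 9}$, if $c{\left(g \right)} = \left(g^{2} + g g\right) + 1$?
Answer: $- \frac{6}{13} \approx -0.46154$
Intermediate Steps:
$c{\left(g \right)} = 1 + 2 g^{2}$ ($c{\left(g \right)} = \left(g^{2} + g^{2}\right) + 1 = 2 g^{2} + 1 = 1 + 2 g^{2}$)
$\frac{c{\left(\frac{1}{4 - 5} \right)} \left(-2\right)^{2}}{-35 + 9} = \frac{\left(1 + 2 \left(\frac{1}{4 - 5}\right)^{2}\right) \left(-2\right)^{2}}{-35 + 9} = \frac{\left(1 + 2 \left(\frac{1}{-1}\right)^{2}\right) 4}{-26} = \left(1 + 2 \left(-1\right)^{2}\right) 4 \left(- \frac{1}{26}\right) = \left(1 + 2 \cdot 1\right) 4 \left(- \frac{1}{26}\right) = \left(1 + 2\right) 4 \left(- \frac{1}{26}\right) = 3 \cdot 4 \left(- \frac{1}{26}\right) = 12 \left(- \frac{1}{26}\right) = - \frac{6}{13}$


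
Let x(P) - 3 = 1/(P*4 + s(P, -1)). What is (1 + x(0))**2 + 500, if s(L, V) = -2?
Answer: 2049/4 ≈ 512.25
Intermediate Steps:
x(P) = 3 + 1/(-2 + 4*P) (x(P) = 3 + 1/(P*4 - 2) = 3 + 1/(4*P - 2) = 3 + 1/(-2 + 4*P))
(1 + x(0))**2 + 500 = (1 + (-5 + 12*0)/(2*(-1 + 2*0)))**2 + 500 = (1 + (-5 + 0)/(2*(-1 + 0)))**2 + 500 = (1 + (1/2)*(-5)/(-1))**2 + 500 = (1 + (1/2)*(-1)*(-5))**2 + 500 = (1 + 5/2)**2 + 500 = (7/2)**2 + 500 = 49/4 + 500 = 2049/4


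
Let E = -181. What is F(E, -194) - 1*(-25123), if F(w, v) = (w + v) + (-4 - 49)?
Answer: 24695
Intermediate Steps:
F(w, v) = -53 + v + w (F(w, v) = (v + w) - 53 = -53 + v + w)
F(E, -194) - 1*(-25123) = (-53 - 194 - 181) - 1*(-25123) = -428 + 25123 = 24695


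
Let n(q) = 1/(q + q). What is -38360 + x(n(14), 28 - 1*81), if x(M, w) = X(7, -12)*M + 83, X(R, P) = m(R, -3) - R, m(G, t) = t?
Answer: -535883/14 ≈ -38277.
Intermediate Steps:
n(q) = 1/(2*q)
X(R, P) = -3 - R
x(M, w) = 83 - 10*M (x(M, w) = (-3 - 1*7)*M + 83 = (-3 - 7)*M + 83 = -10*M + 83 = 83 - 10*M)
-38360 + x(n(14), 28 - 1*81) = -38360 + (83 - 5/14) = -38360 + 1157/14 = -535883/14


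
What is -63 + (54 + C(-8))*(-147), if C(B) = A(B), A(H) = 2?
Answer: -8295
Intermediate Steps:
C(B) = 2
-63 + (54 + C(-8))*(-147) = -63 + (54 + 2)*(-147) = -63 + 56*(-147) = -63 - 8232 = -8295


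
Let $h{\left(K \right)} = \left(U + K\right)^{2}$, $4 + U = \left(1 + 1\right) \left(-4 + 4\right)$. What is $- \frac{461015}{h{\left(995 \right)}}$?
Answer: $- \frac{461015}{982081} \approx -0.46943$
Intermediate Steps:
$U = -4$ ($U = -4 + \left(1 + 1\right) \left(-4 + 4\right) = -4 + 2 \cdot 0 = -4 + 0 = -4$)
$h{\left(K \right)} = \left(-4 + K\right)^{2}$
$- \frac{461015}{h{\left(995 \right)}} = - \frac{461015}{\left(-4 + 995\right)^{2}} = - \frac{461015}{991^{2}} = - \frac{461015}{982081}$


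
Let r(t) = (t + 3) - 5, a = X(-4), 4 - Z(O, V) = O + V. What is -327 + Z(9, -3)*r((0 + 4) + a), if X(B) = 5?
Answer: -341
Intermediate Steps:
Z(O, V) = 4 - O - V (Z(O, V) = 4 - (O + V) = 4 + (-O - V) = 4 - O - V)
a = 5
r(t) = -2 + t (r(t) = (3 + t) - 5 = -2 + t)
-327 + Z(9, -3)*r((0 + 4) + a) = -327 + (4 - 1*9 - 1*(-3))*(-2 + ((0 + 4) + 5)) = -327 + (4 - 9 + 3)*(-2 + (4 + 5)) = -327 - 2*(-2 + 9) = -327 - 2*7 = -327 - 14 = -341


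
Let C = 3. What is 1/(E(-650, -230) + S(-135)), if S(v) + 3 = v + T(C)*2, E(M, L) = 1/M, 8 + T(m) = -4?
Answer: -650/105301 ≈ -0.0061728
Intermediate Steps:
T(m) = -12 (T(m) = -8 - 4 = -12)
S(v) = -27 + v (S(v) = -3 + (v - 12*2) = -3 + (v - 24) = -3 + (-24 + v) = -27 + v)
1/(E(-650, -230) + S(-135)) = 1/(1/(-650) + (-27 - 135)) = 1/(-1/650 - 162) = 1/(-105301/650) = -650/105301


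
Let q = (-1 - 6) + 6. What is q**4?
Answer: 1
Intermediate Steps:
q = -1 (q = -7 + 6 = -1)
q**4 = (-1)**4 = 1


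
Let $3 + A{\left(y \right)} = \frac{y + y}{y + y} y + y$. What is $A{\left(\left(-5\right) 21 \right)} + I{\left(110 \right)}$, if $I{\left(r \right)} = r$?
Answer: $-103$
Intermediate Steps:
$A{\left(y \right)} = -3 + 2 y$ ($A{\left(y \right)} = -3 + \left(\frac{y + y}{y + y} y + y\right) = -3 + \left(\frac{2 y}{2 y} y + y\right) = -3 + \left(2 y \frac{1}{2 y} y + y\right) = -3 + \left(1 y + y\right) = -3 + \left(y + y\right) = -3 + 2 y$)
$A{\left(\left(-5\right) 21 \right)} + I{\left(110 \right)} = \left(-3 + 2 \left(\left(-5\right) 21\right)\right) + 110 = \left(-3 + 2 \left(-105\right)\right) + 110 = \left(-3 - 210\right) + 110 = -213 + 110 = -103$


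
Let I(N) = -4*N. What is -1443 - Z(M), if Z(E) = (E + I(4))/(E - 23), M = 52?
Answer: -41883/29 ≈ -1444.2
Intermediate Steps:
Z(E) = (-16 + E)/(-23 + E) (Z(E) = (E - 4*4)/(E - 23) = (E - 16)/(-23 + E) = (-16 + E)/(-23 + E))
-1443 - Z(M) = -1443 - (-16 + 52)/(-23 + 52) = -1443 - 36/29 = -41883/29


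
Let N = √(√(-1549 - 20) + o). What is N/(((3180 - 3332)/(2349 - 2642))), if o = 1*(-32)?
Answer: 293*√(-32 + I*√1569)/152 ≈ 5.9291 + 12.412*I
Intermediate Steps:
o = -32
N = √(-32 + I*√1569) (N = √(√(-1549 - 20) - 32) = √(√(-1569) - 32) = √(I*√1569 - 32) = √(-32 + I*√1569) ≈ 3.0758 + 6.439*I)
N/(((3180 - 3332)/(2349 - 2642))) = √(-32 + I*√1569)/(((3180 - 3332)/(2349 - 2642))) = √(-32 + I*√1569)/((-152/(-293))) = √(-32 + I*√1569)/((-152*(-1/293))) = √(-32 + I*√1569)/(152/293) = √(-32 + I*√1569)*(293/152) = 293*√(-32 + I*√1569)/152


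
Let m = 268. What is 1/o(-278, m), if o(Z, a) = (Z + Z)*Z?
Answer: 1/154568 ≈ 6.4696e-6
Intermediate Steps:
o(Z, a) = 2*Z**2 (o(Z, a) = (2*Z)*Z = 2*Z**2)
1/o(-278, m) = 1/(2*(-278)**2) = 1/(2*77284) = 1/154568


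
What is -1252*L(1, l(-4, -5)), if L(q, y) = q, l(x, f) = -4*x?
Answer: -1252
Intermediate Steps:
-1252*L(1, l(-4, -5)) = -1252*1 = -1252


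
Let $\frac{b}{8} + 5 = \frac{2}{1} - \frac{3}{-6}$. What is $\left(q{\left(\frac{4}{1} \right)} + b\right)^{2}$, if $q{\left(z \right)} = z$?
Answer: $256$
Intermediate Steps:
$b = -20$ ($b = -40 + 8 \left(\frac{2}{1} - \frac{3}{-6}\right) = -40 + 8 \left(2 \cdot 1 - - \frac{1}{2}\right) = -40 + 8 \left(2 + \frac{1}{2}\right) = -40 + 8 \cdot \frac{5}{2} = -40 + 20 = -20$)
$\left(q{\left(\frac{4}{1} \right)} + b\right)^{2} = \left(\frac{4}{1} - 20\right)^{2} = \left(4 \cdot 1 - 20\right)^{2} = \left(4 - 20\right)^{2} = \left(-16\right)^{2} = 256$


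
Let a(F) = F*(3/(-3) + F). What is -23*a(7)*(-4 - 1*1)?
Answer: 4830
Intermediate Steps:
a(F) = F*(-1 + F) (a(F) = F*(3*(-⅓) + F) = F*(-1 + F))
-23*a(7)*(-4 - 1*1) = -23*7*(-1 + 7)*(-4 - 1*1) = -23*7*6*(-4 - 1) = -966*(-5) = -23*(-210) = 4830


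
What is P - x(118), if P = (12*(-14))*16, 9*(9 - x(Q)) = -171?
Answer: -2716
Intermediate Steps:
x(Q) = 28 (x(Q) = 9 - ⅑*(-171) = 9 + 19 = 28)
P = -2688 (P = -168*16 = -2688)
P - x(118) = -2688 - 1*28 = -2688 - 28 = -2716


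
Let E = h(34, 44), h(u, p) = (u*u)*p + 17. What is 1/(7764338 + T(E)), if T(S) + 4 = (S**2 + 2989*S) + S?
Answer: 1/2748774685 ≈ 3.6380e-10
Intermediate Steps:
h(u, p) = 17 + p*u**2 (h(u, p) = u**2*p + 17 = p*u**2 + 17 = 17 + p*u**2)
E = 50881 (E = 17 + 44*34**2 = 17 + 44*1156 = 17 + 50864 = 50881)
T(S) = -4 + S**2 + 2990*S (T(S) = -4 + ((S**2 + 2989*S) + S) = -4 + (S**2 + 2990*S) = -4 + S**2 + 2990*S)
1/(7764338 + T(E)) = 1/(7764338 + (-4 + 50881**2 + 2990*50881)) = 1/(7764338 + (-4 + 2588876161 + 152134190)) = 1/(7764338 + 2741010347) = 1/2748774685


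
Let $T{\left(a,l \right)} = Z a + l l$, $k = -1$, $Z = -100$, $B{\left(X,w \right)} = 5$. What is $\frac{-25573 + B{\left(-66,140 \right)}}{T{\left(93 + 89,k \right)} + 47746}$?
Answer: $- \frac{25568}{29547} \approx -0.86533$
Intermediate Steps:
$T{\left(a,l \right)} = l^{2} - 100 a$ ($T{\left(a,l \right)} = - 100 a + l l = - 100 a + l^{2} = l^{2} - 100 a$)
$\frac{-25573 + B{\left(-66,140 \right)}}{T{\left(93 + 89,k \right)} + 47746} = \frac{-25573 + 5}{\left(\left(-1\right)^{2} - 100 \left(93 + 89\right)\right) + 47746} = - \frac{25568}{\left(1 - 18200\right) + 47746} = - \frac{25568}{-18199 + 47746} = - \frac{25568}{29547}$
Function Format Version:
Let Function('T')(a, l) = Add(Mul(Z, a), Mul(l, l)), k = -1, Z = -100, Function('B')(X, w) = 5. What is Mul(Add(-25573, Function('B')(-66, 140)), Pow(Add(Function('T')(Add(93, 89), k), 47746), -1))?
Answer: Rational(-25568, 29547) ≈ -0.86533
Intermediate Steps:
Function('T')(a, l) = Add(Pow(l, 2), Mul(-100, a)) (Function('T')(a, l) = Add(Mul(-100, a), Mul(l, l)) = Add(Mul(-100, a), Pow(l, 2)) = Add(Pow(l, 2), Mul(-100, a)))
Mul(Add(-25573, Function('B')(-66, 140)), Pow(Add(Function('T')(Add(93, 89), k), 47746), -1)) = Mul(Add(-25573, 5), Pow(Add(Add(Pow(-1, 2), Mul(-100, Add(93, 89))), 47746), -1)) = Mul(-25568, Pow(Add(Add(1, Mul(-100, 182)), 47746), -1)) = Mul(-25568, Pow(Add(Add(1, -18200), 47746), -1)) = Mul(-25568, Pow(Add(-18199, 47746), -1)) = Mul(-25568, Pow(29547, -1)) = Mul(-25568, Rational(1, 29547)) = Rational(-25568, 29547)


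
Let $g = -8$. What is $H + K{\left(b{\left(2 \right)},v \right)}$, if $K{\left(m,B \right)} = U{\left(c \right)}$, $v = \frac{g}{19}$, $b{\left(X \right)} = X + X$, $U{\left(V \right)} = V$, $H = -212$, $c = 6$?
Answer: $-206$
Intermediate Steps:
$b{\left(X \right)} = 2 X$
$v = - \frac{8}{19} \approx -0.42105$
$K{\left(m,B \right)} = 6$
$H + K{\left(b{\left(2 \right)},v \right)} = -212 + 6 = -206$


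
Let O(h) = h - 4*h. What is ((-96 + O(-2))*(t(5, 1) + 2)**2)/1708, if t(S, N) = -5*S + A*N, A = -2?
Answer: -28125/854 ≈ -32.933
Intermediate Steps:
t(S, N) = -5*S - 2*N
O(h) = -3*h
((-96 + O(-2))*(t(5, 1) + 2)**2)/1708 = ((-96 - 3*(-2))*((-5*5 - 2*1) + 2)**2)/1708 = ((-96 + 6)*((-25 - 2) + 2)**2)*(1/1708) = -90*(-27 + 2)**2*(1/1708) = -90*(-25)**2*(1/1708) = -90*625*(1/1708) = -56250*1/1708 = -28125/854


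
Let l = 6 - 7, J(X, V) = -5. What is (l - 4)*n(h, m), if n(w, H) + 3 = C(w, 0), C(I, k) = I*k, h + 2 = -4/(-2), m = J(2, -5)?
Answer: 15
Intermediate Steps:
m = -5
h = 0 (h = -2 - 4/(-2) = -2 - 4*(-½) = -2 + 2 = 0)
l = -1
n(w, H) = -3 (n(w, H) = -3 + w*0 = -3 + 0 = -3)
(l - 4)*n(h, m) = (-1 - 4)*(-3) = -5*(-3) = 15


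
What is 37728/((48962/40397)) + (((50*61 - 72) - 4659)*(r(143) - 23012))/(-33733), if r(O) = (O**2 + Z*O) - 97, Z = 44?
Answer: 25855665288416/825817573 ≈ 31309.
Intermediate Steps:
r(O) = -97 + O**2 + 44*O (r(O) = (O**2 + 44*O) - 97 = -97 + O**2 + 44*O)
37728/((48962/40397)) + (((50*61 - 72) - 4659)*(r(143) - 23012))/(-33733) = 37728/((48962/40397)) + (((50*61 - 72) - 4659)*((-97 + 143**2 + 44*143) - 23012))/(-33733) = 37728/((48962*(1/40397))) + (((3050 - 72) - 4659)*((-97 + 20449 + 6292) - 23012))*(-1/33733) = 37728/(48962/40397) + ((2978 - 4659)*(26644 - 23012))*(-1/33733) = 37728*(40397/48962) - 1681*3632*(-1/33733) = 762049008/24481 - 6105392*(-1/33733) = 762049008/24481 + 6105392/33733 = 25855665288416/825817573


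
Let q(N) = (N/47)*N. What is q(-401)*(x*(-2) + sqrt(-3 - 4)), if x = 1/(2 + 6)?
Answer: -160801/188 + 160801*I*sqrt(7)/47 ≈ -855.32 + 9051.9*I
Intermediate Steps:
x = 1/8 ≈ 0.12500
q(N) = N**2/47 (q(N) = (N*(1/47))*N = (N/47)*N = N**2/47)
q(-401)*(x*(-2) + sqrt(-3 - 4)) = ((1/47)*(-401)**2)*((1/8)*(-2) + sqrt(-3 - 4)) = ((1/47)*160801)*(-1/4 + sqrt(-7)) = 160801*(-1/4 + I*sqrt(7))/47 = -160801/188 + 160801*I*sqrt(7)/47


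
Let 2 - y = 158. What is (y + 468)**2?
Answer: 97344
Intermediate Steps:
y = -156 (y = 2 - 1*158 = 2 - 158 = -156)
(y + 468)**2 = (-156 + 468)**2 = 312**2 = 97344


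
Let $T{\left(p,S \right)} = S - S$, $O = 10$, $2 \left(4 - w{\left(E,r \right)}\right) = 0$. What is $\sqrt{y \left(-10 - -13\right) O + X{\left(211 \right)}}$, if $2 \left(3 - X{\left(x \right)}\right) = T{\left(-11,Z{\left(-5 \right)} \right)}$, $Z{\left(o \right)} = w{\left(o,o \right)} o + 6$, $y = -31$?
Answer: $3 i \sqrt{103} \approx 30.447 i$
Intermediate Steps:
$w{\left(E,r \right)} = 4$ ($w{\left(E,r \right)} = 4 - 0 = 4 + 0 = 4$)
$Z{\left(o \right)} = 6 + 4 o$ ($Z{\left(o \right)} = 4 o + 6 = 6 + 4 o$)
$T{\left(p,S \right)} = 0$
$X{\left(x \right)} = 3$ ($X{\left(x \right)} = 3 - 0 = 3 + 0 = 3$)
$\sqrt{y \left(-10 - -13\right) O + X{\left(211 \right)}} = \sqrt{- 31 \left(-10 - -13\right) 10 + 3} = \sqrt{- 31 \left(-10 + 13\right) 10 + 3} = \sqrt{\left(-31\right) 3 \cdot 10 + 3} = \sqrt{\left(-93\right) 10 + 3} = \sqrt{-930 + 3} = \sqrt{-927} = 3 i \sqrt{103}$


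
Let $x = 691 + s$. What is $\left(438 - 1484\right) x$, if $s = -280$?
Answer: $-429906$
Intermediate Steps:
$x = 411$ ($x = 691 - 280 = 411$)
$\left(438 - 1484\right) x = \left(438 - 1484\right) 411 = \left(-1046\right) 411 = -429906$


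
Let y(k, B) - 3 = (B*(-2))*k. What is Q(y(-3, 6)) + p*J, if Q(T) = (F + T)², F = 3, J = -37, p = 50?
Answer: -86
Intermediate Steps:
y(k, B) = 3 - 2*B*k (y(k, B) = 3 + (B*(-2))*k = 3 + (-2*B)*k = 3 - 2*B*k)
Q(T) = (3 + T)²
Q(y(-3, 6)) + p*J = (3 + (3 - 2*6*(-3)))² + 50*(-37) = (3 + (3 + 36))² - 1850 = (3 + 39)² - 1850 = 42² - 1850 = 1764 - 1850 = -86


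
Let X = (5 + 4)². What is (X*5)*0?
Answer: 0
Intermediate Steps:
X = 81 (X = 9² = 81)
(X*5)*0 = (81*5)*0 = 405*0 = 0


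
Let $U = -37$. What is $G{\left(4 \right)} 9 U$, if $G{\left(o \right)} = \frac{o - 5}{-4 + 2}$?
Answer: $- \frac{333}{2} \approx -166.5$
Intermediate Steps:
$G{\left(o \right)} = \frac{5}{2} - \frac{o}{2}$ ($G{\left(o \right)} = \frac{-5 + o}{-2} = \left(-5 + o\right) \left(- \frac{1}{2}\right) = \frac{5}{2} - \frac{o}{2}$)
$G{\left(4 \right)} 9 U = \left(\frac{5}{2} - 2\right) 9 \left(-37\right) = \frac{1}{2} \cdot 9 \left(-37\right) = \frac{9}{2} \left(-37\right) = - \frac{333}{2}$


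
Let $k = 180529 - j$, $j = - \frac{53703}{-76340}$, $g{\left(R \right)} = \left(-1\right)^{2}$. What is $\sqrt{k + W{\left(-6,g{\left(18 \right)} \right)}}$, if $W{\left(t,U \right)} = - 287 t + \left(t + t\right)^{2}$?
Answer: $\frac{\sqrt{265739169693745}}{38170} \approx 427.08$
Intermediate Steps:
$g{\left(R \right)} = 1$
$W{\left(t,U \right)} = - 287 t + 4 t^{2}$ ($W{\left(t,U \right)} = - 287 t + \left(2 t\right)^{2} = - 287 t + 4 t^{2}$)
$j = \frac{53703}{76340}$ ($j = \left(-53703\right) \left(- \frac{1}{76340}\right) = \frac{53703}{76340} \approx 0.70347$)
$k = \frac{13781530157}{76340}$ ($k = 180529 - \frac{53703}{76340} = \frac{13781530157}{76340} \approx 1.8053 \cdot 10^{5}$)
$\sqrt{k + W{\left(-6,g{\left(18 \right)} \right)}} = \sqrt{\frac{13781530157}{76340} - 6 \left(-287 + 4 \left(-6\right)\right)} = \sqrt{\frac{13781530157}{76340} - 6 \left(-287 - 24\right)} = \sqrt{\frac{13781530157}{76340} - -1866} = \sqrt{\frac{13781530157}{76340} + 1866} = \sqrt{\frac{13923980597}{76340}} = \frac{\sqrt{265739169693745}}{38170}$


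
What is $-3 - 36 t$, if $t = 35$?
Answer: $-1263$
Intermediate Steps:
$-3 - 36 t = -3 - 1260 = -1263$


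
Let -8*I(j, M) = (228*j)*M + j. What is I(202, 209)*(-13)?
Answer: 62568389/4 ≈ 1.5642e+7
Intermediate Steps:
I(j, M) = -j/8 - 57*M*j/2 (I(j, M) = -((228*j)*M + j)/8 = -(228*M*j + j)/8 = -(j + 228*M*j)/8 = -j/8 - 57*M*j/2)
I(202, 209)*(-13) = -⅛*202*(1 + 228*209)*(-13) = -⅛*202*(1 + 47652)*(-13) = -⅛*202*47653*(-13) = -4812953/4*(-13) = 62568389/4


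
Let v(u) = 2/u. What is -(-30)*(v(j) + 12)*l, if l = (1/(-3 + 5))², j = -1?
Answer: 75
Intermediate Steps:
l = ¼ (l = (1/2)² = (½)² = ¼ ≈ 0.25000)
-(-30)*(v(j) + 12)*l = -(-30)*(2/(-1) + 12)*(¼) = -(-30)*(2*(-1) + 12)*(¼) = -(-30)*(-2 + 12)*(¼) = -(-30)*10*(¼) = -(-30)*5/2 = -1*(-75) = 75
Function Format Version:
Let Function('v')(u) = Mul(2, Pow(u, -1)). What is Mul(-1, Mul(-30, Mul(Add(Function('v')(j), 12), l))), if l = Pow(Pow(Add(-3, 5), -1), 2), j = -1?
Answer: 75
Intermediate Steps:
l = Rational(1, 4) (l = Pow(Pow(2, -1), 2) = Pow(Rational(1, 2), 2) = Rational(1, 4) ≈ 0.25000)
Mul(-1, Mul(-30, Mul(Add(Function('v')(j), 12), l))) = Mul(-1, Mul(-30, Mul(Add(Mul(2, Pow(-1, -1)), 12), Rational(1, 4)))) = Mul(-1, Mul(-30, Mul(Add(Mul(2, -1), 12), Rational(1, 4)))) = Mul(-1, Mul(-30, Mul(Add(-2, 12), Rational(1, 4)))) = Mul(-1, Mul(-30, Mul(10, Rational(1, 4)))) = Mul(-1, Mul(-30, Rational(5, 2))) = Mul(-1, -75) = 75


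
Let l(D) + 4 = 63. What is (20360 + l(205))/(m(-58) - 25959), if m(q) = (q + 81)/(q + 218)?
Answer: -3267040/4153417 ≈ -0.78659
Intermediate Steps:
m(q) = (81 + q)/(218 + q)
l(D) = 59 (l(D) = -4 + 63 = 59)
(20360 + l(205))/(m(-58) - 25959) = (20360 + 59)/((81 - 58)/(218 - 58) - 25959) = 20419/(23/160 - 25959) = 20419/(-4153417/160) = 20419*(-160/4153417) = -3267040/4153417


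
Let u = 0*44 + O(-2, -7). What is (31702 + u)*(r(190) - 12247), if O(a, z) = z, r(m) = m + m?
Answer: -376124565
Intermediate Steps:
r(m) = 2*m
u = -7 (u = 0*44 - 7 = 0 - 7 = -7)
(31702 + u)*(r(190) - 12247) = (31702 - 7)*(2*190 - 12247) = 31695*(380 - 12247) = 31695*(-11867) = -376124565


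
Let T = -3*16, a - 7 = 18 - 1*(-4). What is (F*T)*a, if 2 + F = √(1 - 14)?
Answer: 2784 - 1392*I*√13 ≈ 2784.0 - 5018.9*I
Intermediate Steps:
a = 29 (a = 7 + (18 - 1*(-4)) = 7 + (18 + 4) = 7 + 22 = 29)
T = -48
F = -2 + I*√13 (F = -2 + √(1 - 14) = -2 + √(-13) = -2 + I*√13 ≈ -2.0 + 3.6056*I)
(F*T)*a = ((-2 + I*√13)*(-48))*29 = (96 - 48*I*√13)*29 = 2784 - 1392*I*√13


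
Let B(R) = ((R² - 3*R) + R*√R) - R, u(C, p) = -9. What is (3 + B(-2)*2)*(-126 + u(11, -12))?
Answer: -3645 + 540*I*√2 ≈ -3645.0 + 763.68*I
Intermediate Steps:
B(R) = R² + R^(3/2) - 4*R (B(R) = ((R² - 3*R) + R^(3/2)) - R = (R² + R^(3/2) - 3*R) - R = R² + R^(3/2) - 4*R)
(3 + B(-2)*2)*(-126 + u(11, -12)) = (3 + ((-2)² + (-2)^(3/2) - 4*(-2))*2)*(-126 - 9) = (3 + (4 - 2*I*√2 + 8)*2)*(-135) = (3 + (12 - 2*I*√2)*2)*(-135) = (3 + (24 - 4*I*√2))*(-135) = (27 - 4*I*√2)*(-135) = -3645 + 540*I*√2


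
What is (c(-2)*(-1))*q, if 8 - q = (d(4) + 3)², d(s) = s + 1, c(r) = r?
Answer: -112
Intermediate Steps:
d(s) = 1 + s
q = -56 (q = 8 - ((1 + 4) + 3)² = 8 - (5 + 3)² = 8 - 1*8² = 8 - 1*64 = 8 - 64 = -56)
(c(-2)*(-1))*q = -2*(-1)*(-56) = 2*(-56) = -112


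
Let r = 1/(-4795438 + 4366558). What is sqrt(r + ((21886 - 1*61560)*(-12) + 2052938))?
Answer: sqrt(29074007622911595)/107220 ≈ 1590.3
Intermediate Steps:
r = -1/428880 (r = 1/(-428880) = -1/428880 ≈ -2.3317e-6)
sqrt(r + ((21886 - 1*61560)*(-12) + 2052938)) = sqrt(-1/428880 + ((21886 - 1*61560)*(-12) + 2052938)) = sqrt(-1/428880 + ((21886 - 61560)*(-12) + 2052938)) = sqrt(-1/428880 + (-39674*(-12) + 2052938)) = sqrt(-1/428880 + (476088 + 2052938)) = sqrt(-1/428880 + 2529026) = sqrt(1084648670879/428880) = sqrt(29074007622911595)/107220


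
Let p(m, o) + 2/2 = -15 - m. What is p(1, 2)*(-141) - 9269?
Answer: -6872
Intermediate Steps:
p(m, o) = -16 - m (p(m, o) = -1 + (-15 - m) = -16 - m)
p(1, 2)*(-141) - 9269 = (-16 - 1*1)*(-141) - 9269 = (-16 - 1)*(-141) - 9269 = -17*(-141) - 9269 = 2397 - 9269 = -6872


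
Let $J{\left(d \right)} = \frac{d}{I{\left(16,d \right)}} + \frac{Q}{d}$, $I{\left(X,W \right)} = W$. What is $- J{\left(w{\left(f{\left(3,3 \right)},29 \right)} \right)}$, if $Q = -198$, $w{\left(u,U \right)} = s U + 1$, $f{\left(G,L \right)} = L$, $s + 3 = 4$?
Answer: $\frac{28}{5} \approx 5.6$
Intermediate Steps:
$s = 1$ ($s = -3 + 4 = 1$)
$w{\left(u,U \right)} = 1 + U$ ($w{\left(u,U \right)} = 1 U + 1 = U + 1 = 1 + U$)
$J{\left(d \right)} = 1 - \frac{198}{d}$ ($J{\left(d \right)} = \frac{d}{d} - \frac{198}{d} = 1 - \frac{198}{d}$)
$- J{\left(w{\left(f{\left(3,3 \right)},29 \right)} \right)} = - \frac{-198 + \left(1 + 29\right)}{1 + 29} = - \frac{-198 + 30}{30} = - \frac{-168}{30} = \left(-1\right) \left(- \frac{28}{5}\right) = \frac{28}{5}$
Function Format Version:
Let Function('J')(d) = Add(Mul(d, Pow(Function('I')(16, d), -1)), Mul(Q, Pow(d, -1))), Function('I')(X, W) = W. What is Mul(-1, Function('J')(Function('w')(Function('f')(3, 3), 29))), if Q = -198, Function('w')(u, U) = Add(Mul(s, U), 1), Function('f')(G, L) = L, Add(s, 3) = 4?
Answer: Rational(28, 5) ≈ 5.6000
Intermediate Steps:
s = 1 (s = Add(-3, 4) = 1)
Function('w')(u, U) = Add(1, U) (Function('w')(u, U) = Add(Mul(1, U), 1) = Add(U, 1) = Add(1, U))
Function('J')(d) = Add(1, Mul(-198, Pow(d, -1))) (Function('J')(d) = Add(Mul(d, Pow(d, -1)), Mul(-198, Pow(d, -1))) = Add(1, Mul(-198, Pow(d, -1))))
Mul(-1, Function('J')(Function('w')(Function('f')(3, 3), 29))) = Mul(-1, Mul(Pow(Add(1, 29), -1), Add(-198, Add(1, 29)))) = Mul(-1, Mul(Pow(30, -1), Add(-198, 30))) = Mul(-1, Mul(Rational(1, 30), -168)) = Mul(-1, Rational(-28, 5)) = Rational(28, 5)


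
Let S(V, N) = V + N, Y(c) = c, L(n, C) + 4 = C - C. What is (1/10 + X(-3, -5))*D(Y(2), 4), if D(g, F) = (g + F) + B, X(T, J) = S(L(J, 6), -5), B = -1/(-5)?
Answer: -2759/50 ≈ -55.180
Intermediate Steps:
L(n, C) = -4 (L(n, C) = -4 + (C - C) = -4 + 0 = -4)
S(V, N) = N + V
B = ⅕ (B = -1*(-⅕) = ⅕ ≈ 0.20000)
X(T, J) = -9 (X(T, J) = -5 - 4 = -9)
D(g, F) = ⅕ + F + g (D(g, F) = (g + F) + ⅕ = (F + g) + ⅕ = ⅕ + F + g)
(1/10 + X(-3, -5))*D(Y(2), 4) = (1/10 - 9)*(⅕ + 4 + 2) = (⅒ - 9)*(31/5) = -89/10*31/5 = -2759/50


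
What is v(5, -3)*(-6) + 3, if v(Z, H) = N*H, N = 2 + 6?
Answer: 147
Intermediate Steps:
N = 8
v(Z, H) = 8*H
v(5, -3)*(-6) + 3 = (8*(-3))*(-6) + 3 = -24*(-6) + 3 = 144 + 3 = 147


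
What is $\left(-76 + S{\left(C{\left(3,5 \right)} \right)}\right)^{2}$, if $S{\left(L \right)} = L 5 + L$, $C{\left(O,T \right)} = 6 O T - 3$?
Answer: $198916$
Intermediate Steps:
$C{\left(O,T \right)} = -3 + 6 O T$ ($C{\left(O,T \right)} = 6 O T - 3 = -3 + 6 O T$)
$S{\left(L \right)} = 6 L$ ($S{\left(L \right)} = 5 L + L = 6 L$)
$\left(-76 + S{\left(C{\left(3,5 \right)} \right)}\right)^{2} = \left(-76 + 6 \left(-3 + 6 \cdot 3 \cdot 5\right)\right)^{2} = \left(-76 + 6 \left(-3 + 90\right)\right)^{2} = \left(-76 + 6 \cdot 87\right)^{2} = \left(-76 + 522\right)^{2} = 446^{2} = 198916$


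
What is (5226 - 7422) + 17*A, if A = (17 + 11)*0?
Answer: -2196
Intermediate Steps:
A = 0 (A = 28*0 = 0)
(5226 - 7422) + 17*A = (5226 - 7422) + 17*0 = -2196 + 0 = -2196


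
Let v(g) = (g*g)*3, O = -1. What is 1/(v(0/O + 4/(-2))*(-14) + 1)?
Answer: -1/167 ≈ -0.0059880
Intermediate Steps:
v(g) = 3*g² (v(g) = g²*3 = 3*g²)
1/(v(0/O + 4/(-2))*(-14) + 1) = 1/((3*(0/(-1) + 4/(-2))²)*(-14) + 1) = 1/((3*(0*(-1) + 4*(-½))²)*(-14) + 1) = 1/((3*(0 - 2)²)*(-14) + 1) = 1/((3*(-2)²)*(-14) + 1) = 1/((3*4)*(-14) + 1) = 1/(12*(-14) + 1) = 1/(-168 + 1) = 1/(-167) = -1/167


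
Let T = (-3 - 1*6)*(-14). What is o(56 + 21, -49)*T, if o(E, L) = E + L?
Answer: 3528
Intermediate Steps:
T = 126 (T = (-3 - 6)*(-14) = -9*(-14) = 126)
o(56 + 21, -49)*T = ((56 + 21) - 49)*126 = (77 - 49)*126 = 28*126 = 3528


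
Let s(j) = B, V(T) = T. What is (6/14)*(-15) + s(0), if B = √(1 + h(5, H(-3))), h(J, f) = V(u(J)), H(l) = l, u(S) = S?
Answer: -45/7 + √6 ≈ -3.9791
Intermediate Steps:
h(J, f) = J
B = √6 (B = √(1 + 5) = √6 ≈ 2.4495)
s(j) = √6
(6/14)*(-15) + s(0) = (6/14)*(-15) + √6 = (6*(1/14))*(-15) + √6 = (3/7)*(-15) + √6 = -45/7 + √6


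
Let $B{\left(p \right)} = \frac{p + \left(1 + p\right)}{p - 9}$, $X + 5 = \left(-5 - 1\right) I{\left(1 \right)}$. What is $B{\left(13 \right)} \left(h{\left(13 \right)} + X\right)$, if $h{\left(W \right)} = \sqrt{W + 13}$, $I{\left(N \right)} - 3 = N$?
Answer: $- \frac{783}{4} + \frac{27 \sqrt{26}}{4} \approx -161.33$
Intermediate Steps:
$I{\left(N \right)} = 3 + N$
$X = -29$ ($X = -5 + \left(-5 - 1\right) \left(3 + 1\right) = -5 - 24 = -29$)
$B{\left(p \right)} = \frac{1 + 2 p}{-9 + p}$
$h{\left(W \right)} = \sqrt{13 + W}$
$B{\left(13 \right)} \left(h{\left(13 \right)} + X\right) = \frac{1 + 2 \cdot 13}{-9 + 13} \left(\sqrt{13 + 13} - 29\right) = \frac{1 + 26}{4} \left(\sqrt{26} - 29\right) = \frac{1}{4} \cdot 27 \left(-29 + \sqrt{26}\right) = \frac{27 \left(-29 + \sqrt{26}\right)}{4} = - \frac{783}{4} + \frac{27 \sqrt{26}}{4}$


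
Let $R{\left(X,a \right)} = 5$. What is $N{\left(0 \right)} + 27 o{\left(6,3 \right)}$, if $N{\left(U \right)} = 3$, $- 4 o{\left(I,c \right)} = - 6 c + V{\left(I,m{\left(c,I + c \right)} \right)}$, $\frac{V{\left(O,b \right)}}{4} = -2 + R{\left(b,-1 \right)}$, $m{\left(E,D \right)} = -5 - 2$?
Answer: $\frac{87}{2} \approx 43.5$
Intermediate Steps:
$m{\left(E,D \right)} = -7$ ($m{\left(E,D \right)} = -5 - 2 = -7$)
$V{\left(O,b \right)} = 12$ ($V{\left(O,b \right)} = 4 \left(-2 + 5\right) = 4 \cdot 3 = 12$)
$o{\left(I,c \right)} = -3 + \frac{3 c}{2}$ ($o{\left(I,c \right)} = - \frac{- 6 c + 12}{4} = - \frac{12 - 6 c}{4} = -3 + \frac{3 c}{2}$)
$N{\left(0 \right)} + 27 o{\left(6,3 \right)} = 3 + 27 \left(-3 + \frac{3}{2} \cdot 3\right) = 3 + 27 \left(-3 + \frac{9}{2}\right) = 3 + 27 \cdot \frac{3}{2} = 3 + \frac{81}{2} = \frac{87}{2}$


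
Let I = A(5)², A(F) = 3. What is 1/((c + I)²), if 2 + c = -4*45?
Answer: 1/29929 ≈ 3.3412e-5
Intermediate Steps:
c = -182 (c = -2 - 4*45 = -2 - 180 = -182)
I = 9 (I = 3² = 9)
1/((c + I)²) = 1/((-182 + 9)²) = 1/((-173)²) = 1/29929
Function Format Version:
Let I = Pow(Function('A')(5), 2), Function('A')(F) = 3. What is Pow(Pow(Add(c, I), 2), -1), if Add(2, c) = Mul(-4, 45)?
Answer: Rational(1, 29929) ≈ 3.3412e-5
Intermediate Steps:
c = -182 (c = Add(-2, Mul(-4, 45)) = Add(-2, -180) = -182)
I = 9 (I = Pow(3, 2) = 9)
Pow(Pow(Add(c, I), 2), -1) = Pow(Pow(Add(-182, 9), 2), -1) = Pow(Pow(-173, 2), -1) = Pow(29929, -1) = Rational(1, 29929)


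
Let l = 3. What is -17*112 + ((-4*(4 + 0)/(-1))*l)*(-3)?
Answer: -2048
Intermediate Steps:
-17*112 + ((-4*(4 + 0)/(-1))*l)*(-3) = -17*112 + ((-4*(4 + 0)/(-1))*3)*(-3) = -1904 + ((-4*4*(-1))*3)*(-3) = -1904 + (-16*(-1)*3)*(-3) = -1904 + (16*3)*(-3) = -1904 + 48*(-3) = -1904 - 144 = -2048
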